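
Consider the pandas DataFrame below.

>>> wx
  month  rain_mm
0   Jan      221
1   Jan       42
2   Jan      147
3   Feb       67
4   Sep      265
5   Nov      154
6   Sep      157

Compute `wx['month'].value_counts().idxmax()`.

Jan

value_counts of month:
month
Jan    3
Sep    2
Feb    1
Nov    1
Name: count, dtype: int64
Finally, label with the largest value = Jan.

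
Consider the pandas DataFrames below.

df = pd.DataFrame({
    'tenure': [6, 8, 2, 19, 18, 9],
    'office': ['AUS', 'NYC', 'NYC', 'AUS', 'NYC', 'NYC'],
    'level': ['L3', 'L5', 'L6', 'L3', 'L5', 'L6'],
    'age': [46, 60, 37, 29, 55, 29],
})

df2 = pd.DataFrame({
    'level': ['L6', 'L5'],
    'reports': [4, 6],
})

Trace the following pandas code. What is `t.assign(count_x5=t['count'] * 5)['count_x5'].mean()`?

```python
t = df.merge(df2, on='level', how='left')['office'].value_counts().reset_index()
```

merge on 'level' (how='left') → 6 rows:
   tenure office level  age  reports
0       6    AUS    L3   46      NaN
1       8    NYC    L5   60      6.0
2       2    NYC    L6   37      4.0
3      19    AUS    L3   29      NaN
4      18    NYC    L5   55      6.0
5       9    NYC    L6   29      4.0
value_counts of office:
office
NYC    4
AUS    2
Name: count, dtype: int64
reset_index():
  office  count
0    NYC      4
1    AUS      2
add column count_x5 = t['count'] * 5:
  office  count  count_x5
0    NYC      4        20
1    AUS      2        10
mean of column 'count_x5' → 15.0

15.0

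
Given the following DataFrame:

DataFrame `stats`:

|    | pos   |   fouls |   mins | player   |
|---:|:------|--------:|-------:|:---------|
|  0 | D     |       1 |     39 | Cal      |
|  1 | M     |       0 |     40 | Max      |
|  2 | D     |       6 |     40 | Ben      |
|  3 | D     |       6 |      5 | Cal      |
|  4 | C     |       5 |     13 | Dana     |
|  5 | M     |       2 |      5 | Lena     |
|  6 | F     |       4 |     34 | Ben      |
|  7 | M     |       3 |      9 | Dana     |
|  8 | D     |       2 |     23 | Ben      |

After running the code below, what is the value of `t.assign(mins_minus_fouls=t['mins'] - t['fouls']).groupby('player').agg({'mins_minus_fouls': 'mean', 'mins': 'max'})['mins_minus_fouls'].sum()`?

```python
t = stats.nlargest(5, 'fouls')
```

take 5 rows with largest fouls:
  pos  fouls  mins player
2   D      6    40    Ben
3   D      6     5    Cal
4   C      5    13   Dana
6   F      4    34    Ben
7   M      3     9   Dana
add column mins_minus_fouls = t['mins'] - t['fouls']:
  pos  fouls  mins player  mins_minus_fouls
2   D      6    40    Ben                34
3   D      6     5    Cal                -1
4   C      5    13   Dana                 8
6   F      4    34    Ben                30
7   M      3     9   Dana                 6
group by player: mean(mins_minus_fouls), max(mins):
        mins_minus_fouls  mins
player                        
Ben                 32.0    40
Cal                 -1.0     5
Dana                 7.0    13
The sum of column 'mins_minus_fouls' is 38.0.

38.0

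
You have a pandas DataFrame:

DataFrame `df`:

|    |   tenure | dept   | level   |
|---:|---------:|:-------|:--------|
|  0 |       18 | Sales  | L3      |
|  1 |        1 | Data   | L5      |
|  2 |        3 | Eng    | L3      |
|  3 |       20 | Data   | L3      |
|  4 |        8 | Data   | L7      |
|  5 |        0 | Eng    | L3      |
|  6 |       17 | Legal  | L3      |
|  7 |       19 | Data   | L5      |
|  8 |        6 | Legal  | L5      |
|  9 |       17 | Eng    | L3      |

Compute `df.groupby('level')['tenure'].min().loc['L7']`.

group by level, min of tenure:
level
L3    0
L5    1
L7    8
Name: tenure, dtype: int64
So loc['L7'] = 8.

8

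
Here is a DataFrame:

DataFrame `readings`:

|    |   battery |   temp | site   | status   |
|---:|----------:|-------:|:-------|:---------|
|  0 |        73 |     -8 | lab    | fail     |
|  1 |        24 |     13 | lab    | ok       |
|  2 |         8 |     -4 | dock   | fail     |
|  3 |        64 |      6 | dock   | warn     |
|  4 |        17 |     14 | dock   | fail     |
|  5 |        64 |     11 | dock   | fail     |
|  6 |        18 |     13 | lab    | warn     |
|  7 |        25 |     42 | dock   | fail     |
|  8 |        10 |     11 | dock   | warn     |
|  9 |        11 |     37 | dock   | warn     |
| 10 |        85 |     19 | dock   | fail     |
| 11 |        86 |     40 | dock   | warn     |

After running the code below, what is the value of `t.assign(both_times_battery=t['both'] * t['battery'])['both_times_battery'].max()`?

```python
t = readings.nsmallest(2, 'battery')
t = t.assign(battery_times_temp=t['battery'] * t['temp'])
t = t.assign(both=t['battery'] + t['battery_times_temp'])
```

1200

take 2 rows with smallest battery:
   battery  temp  site status
2        8    -4  dock   fail
8       10    11  dock   warn
add column battery_times_temp = t['battery'] * t['temp']:
   battery  temp  site status  battery_times_temp
2        8    -4  dock   fail                 -32
8       10    11  dock   warn                 110
add column both = t['battery'] + t['battery_times_temp']:
   battery  temp  site status  battery_times_temp  both
2        8    -4  dock   fail                 -32   -24
8       10    11  dock   warn                 110   120
add column both_times_battery = t['both'] * t['battery']:
   battery  temp  site status  battery_times_temp  both  both_times_battery
2        8    -4  dock   fail                 -32   -24                -192
8       10    11  dock   warn                 110   120                1200
Reading off the max of column 'both_times_battery', we get 1200.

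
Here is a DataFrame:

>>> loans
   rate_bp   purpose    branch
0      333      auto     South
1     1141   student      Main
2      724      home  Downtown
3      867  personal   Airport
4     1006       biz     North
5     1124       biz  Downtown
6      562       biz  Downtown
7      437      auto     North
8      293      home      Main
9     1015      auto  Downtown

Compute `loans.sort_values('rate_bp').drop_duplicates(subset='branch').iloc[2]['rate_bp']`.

437

sort by rate_bp:
   rate_bp   purpose    branch
8      293      home      Main
0      333      auto     South
7      437      auto     North
6      562       biz  Downtown
2      724      home  Downtown
3      867  personal   Airport
4     1006       biz     North
9     1015      auto  Downtown
5     1124       biz  Downtown
1     1141   student      Main
drop duplicate branch (keep=first):
   rate_bp   purpose    branch
8      293      home      Main
0      333      auto     South
7      437      auto     North
6      562       biz  Downtown
3      867  personal   Airport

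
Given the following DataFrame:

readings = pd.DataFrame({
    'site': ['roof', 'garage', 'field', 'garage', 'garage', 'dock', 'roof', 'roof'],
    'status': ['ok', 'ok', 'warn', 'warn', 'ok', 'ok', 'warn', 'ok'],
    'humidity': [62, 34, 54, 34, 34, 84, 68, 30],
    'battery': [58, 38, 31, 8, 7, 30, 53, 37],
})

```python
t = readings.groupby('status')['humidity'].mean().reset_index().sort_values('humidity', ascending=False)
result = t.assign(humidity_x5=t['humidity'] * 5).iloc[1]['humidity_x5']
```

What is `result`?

244.0

group by status, mean of humidity:
status
ok      48.8
warn    52.0
Name: humidity, dtype: float64
reset_index():
  status  humidity
0     ok      48.8
1   warn      52.0
sort by humidity descending:
  status  humidity
1   warn      52.0
0     ok      48.8
add column humidity_x5 = t['humidity'] * 5:
  status  humidity  humidity_x5
1   warn      52.0        260.0
0     ok      48.8        244.0
Reading off the value at position 1, column 'humidity_x5', we get 244.0.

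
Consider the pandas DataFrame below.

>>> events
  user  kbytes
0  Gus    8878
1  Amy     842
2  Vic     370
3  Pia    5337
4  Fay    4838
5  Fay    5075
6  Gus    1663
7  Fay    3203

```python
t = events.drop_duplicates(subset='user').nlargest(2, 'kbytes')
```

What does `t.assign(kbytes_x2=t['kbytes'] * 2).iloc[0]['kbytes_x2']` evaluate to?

drop duplicate user (keep=first):
  user  kbytes
0  Gus    8878
1  Amy     842
2  Vic     370
3  Pia    5337
4  Fay    4838
take 2 rows with largest kbytes:
  user  kbytes
0  Gus    8878
3  Pia    5337
add column kbytes_x2 = t['kbytes'] * 2:
  user  kbytes  kbytes_x2
0  Gus    8878      17756
3  Pia    5337      10674
Reading off the value at position 0, column 'kbytes_x2', we get 17756.

17756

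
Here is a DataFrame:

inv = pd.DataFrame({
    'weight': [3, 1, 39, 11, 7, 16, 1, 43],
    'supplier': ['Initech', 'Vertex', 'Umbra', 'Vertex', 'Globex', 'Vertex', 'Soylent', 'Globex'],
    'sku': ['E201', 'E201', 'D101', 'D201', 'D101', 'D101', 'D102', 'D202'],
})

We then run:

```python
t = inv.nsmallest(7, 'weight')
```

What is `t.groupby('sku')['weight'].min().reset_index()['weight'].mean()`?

5.0

take 7 rows with smallest weight:
   weight supplier   sku
1       1   Vertex  E201
6       1  Soylent  D102
0       3  Initech  E201
4       7   Globex  D101
3      11   Vertex  D201
5      16   Vertex  D101
2      39    Umbra  D101
group by sku, min of weight:
sku
D101     7
D102     1
D201    11
E201     1
Name: weight, dtype: int64
reset_index():
    sku  weight
0  D101       7
1  D102       1
2  D201      11
3  E201       1
mean of column 'weight' → 5.0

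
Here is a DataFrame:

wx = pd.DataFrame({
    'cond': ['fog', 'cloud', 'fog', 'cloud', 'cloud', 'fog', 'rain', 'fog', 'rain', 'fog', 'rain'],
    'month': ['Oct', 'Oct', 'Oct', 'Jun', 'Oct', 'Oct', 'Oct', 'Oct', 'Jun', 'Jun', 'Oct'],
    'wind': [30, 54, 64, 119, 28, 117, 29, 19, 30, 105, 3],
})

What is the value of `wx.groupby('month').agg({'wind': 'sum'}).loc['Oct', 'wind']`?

group by month, sum of wind:
       wind
month      
Jun     254
Oct     344
Finally, value at row 'Oct', column 'wind' = 344.

344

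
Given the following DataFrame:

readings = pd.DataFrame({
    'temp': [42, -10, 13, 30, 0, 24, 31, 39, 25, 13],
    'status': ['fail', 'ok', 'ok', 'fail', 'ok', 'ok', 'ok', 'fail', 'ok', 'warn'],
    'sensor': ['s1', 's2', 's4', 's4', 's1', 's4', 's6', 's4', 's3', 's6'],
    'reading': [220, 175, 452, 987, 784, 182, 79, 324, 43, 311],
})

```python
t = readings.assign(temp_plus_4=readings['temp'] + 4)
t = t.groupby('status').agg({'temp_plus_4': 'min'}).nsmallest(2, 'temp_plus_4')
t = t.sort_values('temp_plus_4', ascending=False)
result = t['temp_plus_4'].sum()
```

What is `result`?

add column temp_plus_4 = readings['temp'] + 4:
   temp status sensor  reading  temp_plus_4
0    42   fail     s1      220           46
1   -10     ok     s2      175           -6
2    13     ok     s4      452           17
3    30   fail     s4      987           34
4     0     ok     s1      784            4
5    24     ok     s4      182           28
6    31     ok     s6       79           35
7    39   fail     s4      324           43
8    25     ok     s3       43           29
9    13   warn     s6      311           17
group by status, min of temp_plus_4:
        temp_plus_4
status             
fail             34
ok               -6
warn             17
take 2 rows with smallest temp_plus_4:
        temp_plus_4
status             
ok               -6
warn             17
sort by temp_plus_4 descending:
        temp_plus_4
status             
warn             17
ok               -6
So sum() = 11.

11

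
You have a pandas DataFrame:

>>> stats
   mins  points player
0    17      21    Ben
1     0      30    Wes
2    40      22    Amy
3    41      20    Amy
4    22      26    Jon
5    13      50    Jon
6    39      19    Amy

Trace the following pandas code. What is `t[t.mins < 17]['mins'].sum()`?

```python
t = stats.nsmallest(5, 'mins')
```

take 5 rows with smallest mins:
   mins  points player
1     0      30    Wes
5    13      50    Jon
0    17      21    Ben
4    22      26    Jon
6    39      19    Amy
filter rows where mins < 17:
   mins  points player
1     0      30    Wes
5    13      50    Jon
Finally, sum of column 'mins' = 13.

13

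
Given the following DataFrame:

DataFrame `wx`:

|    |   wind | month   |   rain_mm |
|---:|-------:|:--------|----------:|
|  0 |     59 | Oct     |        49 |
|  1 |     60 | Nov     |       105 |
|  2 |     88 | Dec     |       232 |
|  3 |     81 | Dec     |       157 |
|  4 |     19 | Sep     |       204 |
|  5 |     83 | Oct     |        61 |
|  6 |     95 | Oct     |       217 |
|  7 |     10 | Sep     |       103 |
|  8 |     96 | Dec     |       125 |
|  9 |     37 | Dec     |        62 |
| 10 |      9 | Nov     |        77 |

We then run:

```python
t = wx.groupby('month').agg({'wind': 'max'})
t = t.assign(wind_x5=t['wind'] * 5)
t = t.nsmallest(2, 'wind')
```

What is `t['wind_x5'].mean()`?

group by month, max of wind:
       wind
month      
Dec      96
Nov      60
Oct      95
Sep      19
add column wind_x5 = t['wind'] * 5:
       wind  wind_x5
month               
Dec      96      480
Nov      60      300
Oct      95      475
Sep      19       95
take 2 rows with smallest wind:
       wind  wind_x5
month               
Sep      19       95
Nov      60      300

197.5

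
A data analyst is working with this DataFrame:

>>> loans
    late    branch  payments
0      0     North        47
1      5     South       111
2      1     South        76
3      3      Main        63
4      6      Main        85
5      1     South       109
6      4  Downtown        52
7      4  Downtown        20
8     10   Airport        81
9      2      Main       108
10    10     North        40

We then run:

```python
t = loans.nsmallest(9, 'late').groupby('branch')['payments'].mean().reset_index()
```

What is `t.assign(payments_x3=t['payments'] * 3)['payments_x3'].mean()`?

take 9 rows with smallest late:
   late    branch  payments
0     0     North        47
2     1     South        76
5     1     South       109
9     2      Main       108
3     3      Main        63
6     4  Downtown        52
7     4  Downtown        20
1     5     South       111
4     6      Main        85
group by branch, mean of payments:
branch
Downtown    36.000000
Main        85.333333
North       47.000000
South       98.666667
Name: payments, dtype: float64
reset_index():
     branch   payments
0  Downtown  36.000000
1      Main  85.333333
2     North  47.000000
3     South  98.666667
add column payments_x3 = t['payments'] * 3:
     branch   payments  payments_x3
0  Downtown  36.000000        108.0
1      Main  85.333333        256.0
2     North  47.000000        141.0
3     South  98.666667        296.0
The mean of column 'payments_x3' is 200.25.

200.25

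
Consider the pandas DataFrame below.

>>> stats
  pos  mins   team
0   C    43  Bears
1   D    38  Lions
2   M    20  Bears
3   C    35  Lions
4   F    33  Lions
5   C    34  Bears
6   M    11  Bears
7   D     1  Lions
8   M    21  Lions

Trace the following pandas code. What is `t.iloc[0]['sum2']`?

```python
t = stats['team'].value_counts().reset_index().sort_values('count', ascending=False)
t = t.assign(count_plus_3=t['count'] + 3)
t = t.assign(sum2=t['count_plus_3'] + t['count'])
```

value_counts of team:
team
Lions    5
Bears    4
Name: count, dtype: int64
reset_index():
    team  count
0  Lions      5
1  Bears      4
sort by count descending:
    team  count
0  Lions      5
1  Bears      4
add column count_plus_3 = t['count'] + 3:
    team  count  count_plus_3
0  Lions      5             8
1  Bears      4             7
add column sum2 = t['count_plus_3'] + t['count']:
    team  count  count_plus_3  sum2
0  Lions      5             8    13
1  Bears      4             7    11
Finally, value at position 0, column 'sum2' = 13.

13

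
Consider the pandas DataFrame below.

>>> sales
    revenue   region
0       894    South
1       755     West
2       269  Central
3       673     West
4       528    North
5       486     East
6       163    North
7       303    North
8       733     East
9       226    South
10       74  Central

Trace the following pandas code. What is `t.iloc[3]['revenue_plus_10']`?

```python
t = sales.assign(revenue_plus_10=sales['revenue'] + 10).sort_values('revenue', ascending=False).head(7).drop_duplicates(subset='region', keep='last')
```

add column revenue_plus_10 = sales['revenue'] + 10:
    revenue   region  revenue_plus_10
0       894    South              904
1       755     West              765
2       269  Central              279
3       673     West              683
4       528    North              538
5       486     East              496
6       163    North              173
7       303    North              313
8       733     East              743
9       226    South              236
10       74  Central               84
sort by revenue descending:
    revenue   region  revenue_plus_10
0       894    South              904
1       755     West              765
8       733     East              743
3       673     West              683
4       528    North              538
5       486     East              496
7       303    North              313
2       269  Central              279
9       226    South              236
6       163    North              173
10       74  Central               84
take first 7 rows:
   revenue region  revenue_plus_10
0      894  South              904
1      755   West              765
8      733   East              743
3      673   West              683
4      528  North              538
5      486   East              496
7      303  North              313
drop duplicate region (keep=last):
   revenue region  revenue_plus_10
0      894  South              904
3      673   West              683
5      486   East              496
7      303  North              313

313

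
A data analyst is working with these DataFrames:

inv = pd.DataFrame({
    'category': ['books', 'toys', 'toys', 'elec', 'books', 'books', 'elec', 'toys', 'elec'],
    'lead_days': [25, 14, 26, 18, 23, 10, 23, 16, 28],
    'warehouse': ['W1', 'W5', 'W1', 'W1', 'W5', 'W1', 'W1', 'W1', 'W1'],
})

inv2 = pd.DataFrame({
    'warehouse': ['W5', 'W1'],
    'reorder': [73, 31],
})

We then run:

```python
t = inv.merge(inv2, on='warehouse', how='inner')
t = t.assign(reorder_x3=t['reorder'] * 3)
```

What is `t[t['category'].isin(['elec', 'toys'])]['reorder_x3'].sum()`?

684

merge on 'warehouse' (how='inner') → 9 rows:
  category  lead_days warehouse  reorder
0    books         25        W1       31
1     toys         14        W5       73
2     toys         26        W1       31
3     elec         18        W1       31
4    books         23        W5       73
5    books         10        W1       31
6     elec         23        W1       31
7     toys         16        W1       31
8     elec         28        W1       31
add column reorder_x3 = t['reorder'] * 3:
  category  lead_days warehouse  reorder  reorder_x3
0    books         25        W1       31          93
1     toys         14        W5       73         219
2     toys         26        W1       31          93
3     elec         18        W1       31          93
4    books         23        W5       73         219
5    books         10        W1       31          93
6     elec         23        W1       31          93
7     toys         16        W1       31          93
8     elec         28        W1       31          93
filter rows where category in ['elec', 'toys']:
  category  lead_days warehouse  reorder  reorder_x3
1     toys         14        W5       73         219
2     toys         26        W1       31          93
3     elec         18        W1       31          93
6     elec         23        W1       31          93
7     toys         16        W1       31          93
8     elec         28        W1       31          93
Taking the sum of column 'reorder_x3' gives 684.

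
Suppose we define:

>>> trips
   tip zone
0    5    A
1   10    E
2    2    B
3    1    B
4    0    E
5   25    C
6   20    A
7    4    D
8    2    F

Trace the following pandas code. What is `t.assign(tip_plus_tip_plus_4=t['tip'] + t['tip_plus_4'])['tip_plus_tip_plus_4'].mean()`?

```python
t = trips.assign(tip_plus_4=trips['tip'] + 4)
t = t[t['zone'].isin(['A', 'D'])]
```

23.3333333333

add column tip_plus_4 = trips['tip'] + 4:
   tip zone  tip_plus_4
0    5    A           9
1   10    E          14
2    2    B           6
3    1    B           5
4    0    E           4
5   25    C          29
6   20    A          24
7    4    D           8
8    2    F           6
filter rows where zone in ['A', 'D']:
   tip zone  tip_plus_4
0    5    A           9
6   20    A          24
7    4    D           8
add column tip_plus_tip_plus_4 = t['tip'] + t['tip_plus_4']:
   tip zone  tip_plus_4  tip_plus_tip_plus_4
0    5    A           9                   14
6   20    A          24                   44
7    4    D           8                   12
mean of column 'tip_plus_tip_plus_4' → 23.3333333333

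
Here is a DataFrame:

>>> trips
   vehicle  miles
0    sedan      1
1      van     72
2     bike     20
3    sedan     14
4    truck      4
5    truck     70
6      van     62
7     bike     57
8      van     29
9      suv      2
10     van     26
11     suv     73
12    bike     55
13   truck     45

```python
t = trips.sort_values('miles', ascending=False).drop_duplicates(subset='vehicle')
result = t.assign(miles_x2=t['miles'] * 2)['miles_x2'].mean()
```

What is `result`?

sort by miles descending:
   vehicle  miles
11     suv     73
1      van     72
5    truck     70
6      van     62
7     bike     57
12    bike     55
13   truck     45
8      van     29
10     van     26
2     bike     20
3    sedan     14
4    truck      4
9      suv      2
0    sedan      1
drop duplicate vehicle (keep=first):
   vehicle  miles
11     suv     73
1      van     72
5    truck     70
7     bike     57
3    sedan     14
add column miles_x2 = t['miles'] * 2:
   vehicle  miles  miles_x2
11     suv     73       146
1      van     72       144
5    truck     70       140
7     bike     57       114
3    sedan     14        28

114.4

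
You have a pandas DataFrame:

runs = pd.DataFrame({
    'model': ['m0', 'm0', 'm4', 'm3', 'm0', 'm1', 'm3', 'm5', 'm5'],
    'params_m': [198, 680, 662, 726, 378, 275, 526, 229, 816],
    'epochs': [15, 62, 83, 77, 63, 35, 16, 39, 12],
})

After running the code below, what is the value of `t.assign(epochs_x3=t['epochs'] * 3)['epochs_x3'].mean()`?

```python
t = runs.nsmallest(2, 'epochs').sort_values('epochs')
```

40.5

take 2 rows with smallest epochs:
  model  params_m  epochs
8    m5       816      12
0    m0       198      15
sort by epochs:
  model  params_m  epochs
8    m5       816      12
0    m0       198      15
add column epochs_x3 = t['epochs'] * 3:
  model  params_m  epochs  epochs_x3
8    m5       816      12         36
0    m0       198      15         45
The mean of column 'epochs_x3' is 40.5.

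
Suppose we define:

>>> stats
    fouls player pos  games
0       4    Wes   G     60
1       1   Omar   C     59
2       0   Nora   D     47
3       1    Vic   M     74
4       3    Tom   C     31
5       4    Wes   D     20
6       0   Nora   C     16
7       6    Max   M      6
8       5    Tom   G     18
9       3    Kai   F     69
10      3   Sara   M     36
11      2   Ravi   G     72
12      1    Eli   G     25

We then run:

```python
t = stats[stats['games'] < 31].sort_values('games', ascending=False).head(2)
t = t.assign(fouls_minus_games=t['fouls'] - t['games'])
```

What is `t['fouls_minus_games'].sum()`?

-40

filter rows where games < 31:
    fouls player pos  games
5       4    Wes   D     20
6       0   Nora   C     16
7       6    Max   M      6
8       5    Tom   G     18
12      1    Eli   G     25
sort by games descending:
    fouls player pos  games
12      1    Eli   G     25
5       4    Wes   D     20
8       5    Tom   G     18
6       0   Nora   C     16
7       6    Max   M      6
take first 2 rows:
    fouls player pos  games
12      1    Eli   G     25
5       4    Wes   D     20
add column fouls_minus_games = t['fouls'] - t['games']:
    fouls player pos  games  fouls_minus_games
12      1    Eli   G     25                -24
5       4    Wes   D     20                -16
Then the sum of column 'fouls_minus_games': -40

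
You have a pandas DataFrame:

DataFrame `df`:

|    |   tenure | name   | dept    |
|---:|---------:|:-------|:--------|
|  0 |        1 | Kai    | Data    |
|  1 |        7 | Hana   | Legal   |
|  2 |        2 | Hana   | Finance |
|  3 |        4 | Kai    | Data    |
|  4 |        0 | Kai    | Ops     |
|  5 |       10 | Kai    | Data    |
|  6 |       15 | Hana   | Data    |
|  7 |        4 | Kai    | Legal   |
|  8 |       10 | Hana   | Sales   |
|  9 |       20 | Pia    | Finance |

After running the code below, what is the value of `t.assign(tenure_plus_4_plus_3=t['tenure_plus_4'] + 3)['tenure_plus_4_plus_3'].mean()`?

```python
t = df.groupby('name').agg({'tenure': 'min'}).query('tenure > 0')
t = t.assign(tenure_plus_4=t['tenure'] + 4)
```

18.0

group by name, min of tenure:
      tenure
name        
Hana       2
Kai        0
Pia       20
filter rows where tenure > 0:
      tenure
name        
Hana       2
Pia       20
add column tenure_plus_4 = t['tenure'] + 4:
      tenure  tenure_plus_4
name                       
Hana       2              6
Pia       20             24
add column tenure_plus_4_plus_3 = t['tenure_plus_4'] + 3:
      tenure  tenure_plus_4  tenure_plus_4_plus_3
name                                             
Hana       2              6                     9
Pia       20             24                    27
Reading off the mean of column 'tenure_plus_4_plus_3', we get 18.0.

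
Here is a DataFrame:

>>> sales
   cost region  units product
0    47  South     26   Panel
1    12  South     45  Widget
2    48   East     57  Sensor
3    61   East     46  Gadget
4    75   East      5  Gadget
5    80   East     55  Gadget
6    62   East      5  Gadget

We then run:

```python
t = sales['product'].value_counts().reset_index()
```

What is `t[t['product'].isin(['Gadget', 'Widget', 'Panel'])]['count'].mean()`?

value_counts of product:
product
Gadget    4
Panel     1
Widget    1
Sensor    1
Name: count, dtype: int64
reset_index():
  product  count
0  Gadget      4
1   Panel      1
2  Widget      1
3  Sensor      1
filter rows where product in ['Gadget', 'Widget', 'Panel']:
  product  count
0  Gadget      4
1   Panel      1
2  Widget      1
Finally, mean of column 'count' = 2.0.

2.0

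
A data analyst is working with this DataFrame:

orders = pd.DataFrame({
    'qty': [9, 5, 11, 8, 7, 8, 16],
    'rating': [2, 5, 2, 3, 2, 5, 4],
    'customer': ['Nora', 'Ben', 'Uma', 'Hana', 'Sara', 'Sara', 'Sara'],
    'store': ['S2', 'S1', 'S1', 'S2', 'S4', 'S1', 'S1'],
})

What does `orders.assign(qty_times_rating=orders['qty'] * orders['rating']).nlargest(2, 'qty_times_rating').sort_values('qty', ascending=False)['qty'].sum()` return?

add column qty_times_rating = orders['qty'] * orders['rating']:
   qty  rating customer store  qty_times_rating
0    9       2     Nora    S2                18
1    5       5      Ben    S1                25
2   11       2      Uma    S1                22
3    8       3     Hana    S2                24
4    7       2     Sara    S4                14
5    8       5     Sara    S1                40
6   16       4     Sara    S1                64
take 2 rows with largest qty_times_rating:
   qty  rating customer store  qty_times_rating
6   16       4     Sara    S1                64
5    8       5     Sara    S1                40
sort by qty descending:
   qty  rating customer store  qty_times_rating
6   16       4     Sara    S1                64
5    8       5     Sara    S1                40

24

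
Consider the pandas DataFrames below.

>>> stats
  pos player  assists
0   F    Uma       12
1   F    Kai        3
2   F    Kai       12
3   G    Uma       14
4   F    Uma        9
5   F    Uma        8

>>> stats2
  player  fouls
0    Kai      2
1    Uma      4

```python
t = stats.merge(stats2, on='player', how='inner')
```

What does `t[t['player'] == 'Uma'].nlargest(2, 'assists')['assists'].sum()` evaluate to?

26

merge on 'player' (how='inner') → 6 rows:
  pos player  assists  fouls
0   F    Uma       12      4
1   F    Kai        3      2
2   F    Kai       12      2
3   G    Uma       14      4
4   F    Uma        9      4
5   F    Uma        8      4
filter rows where player == 'Uma':
  pos player  assists  fouls
0   F    Uma       12      4
3   G    Uma       14      4
4   F    Uma        9      4
5   F    Uma        8      4
take 2 rows with largest assists:
  pos player  assists  fouls
3   G    Uma       14      4
0   F    Uma       12      4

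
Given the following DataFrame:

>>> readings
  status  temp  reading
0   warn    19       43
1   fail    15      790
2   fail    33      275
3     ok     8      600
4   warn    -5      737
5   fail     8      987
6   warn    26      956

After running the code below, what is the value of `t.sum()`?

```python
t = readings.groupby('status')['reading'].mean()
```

group by status, mean of reading:
status
fail    684.000000
ok      600.000000
warn    578.666667
Name: reading, dtype: float64
Taking the sum of the resulting series gives 1862.66666667.

1862.66666667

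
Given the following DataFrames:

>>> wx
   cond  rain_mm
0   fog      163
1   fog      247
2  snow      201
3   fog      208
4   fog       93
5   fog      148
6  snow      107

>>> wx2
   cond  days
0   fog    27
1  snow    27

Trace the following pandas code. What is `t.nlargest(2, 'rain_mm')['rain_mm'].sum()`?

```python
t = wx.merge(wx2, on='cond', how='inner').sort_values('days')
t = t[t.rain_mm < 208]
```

364

merge on 'cond' (how='inner') → 7 rows:
   cond  rain_mm  days
0   fog      163    27
1   fog      247    27
2  snow      201    27
3   fog      208    27
4   fog       93    27
5   fog      148    27
6  snow      107    27
sort by days:
   cond  rain_mm  days
0   fog      163    27
1   fog      247    27
2  snow      201    27
3   fog      208    27
4   fog       93    27
5   fog      148    27
6  snow      107    27
filter rows where rain_mm < 208:
   cond  rain_mm  days
0   fog      163    27
2  snow      201    27
4   fog       93    27
5   fog      148    27
6  snow      107    27
take 2 rows with largest rain_mm:
   cond  rain_mm  days
2  snow      201    27
0   fog      163    27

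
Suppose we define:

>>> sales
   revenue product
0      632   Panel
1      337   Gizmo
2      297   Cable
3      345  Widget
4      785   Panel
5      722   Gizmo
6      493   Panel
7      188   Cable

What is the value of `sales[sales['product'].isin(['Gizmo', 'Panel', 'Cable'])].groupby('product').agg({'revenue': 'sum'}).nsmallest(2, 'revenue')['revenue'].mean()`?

filter rows where product in ['Gizmo', 'Panel', 'Cable']:
   revenue product
0      632   Panel
1      337   Gizmo
2      297   Cable
4      785   Panel
5      722   Gizmo
6      493   Panel
7      188   Cable
group by product, sum of revenue:
         revenue
product         
Cable        485
Gizmo       1059
Panel       1910
take 2 rows with smallest revenue:
         revenue
product         
Cable        485
Gizmo       1059

772.0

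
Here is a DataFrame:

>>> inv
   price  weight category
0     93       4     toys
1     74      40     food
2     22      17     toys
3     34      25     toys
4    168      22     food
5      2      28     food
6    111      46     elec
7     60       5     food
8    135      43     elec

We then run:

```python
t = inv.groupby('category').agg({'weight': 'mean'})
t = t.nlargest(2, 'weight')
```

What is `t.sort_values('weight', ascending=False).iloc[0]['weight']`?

44.5

group by category, mean of weight:
             weight
category           
elec      44.500000
food      23.750000
toys      15.333333
take 2 rows with largest weight:
          weight
category        
elec       44.50
food       23.75
sort by weight descending:
          weight
category        
elec       44.50
food       23.75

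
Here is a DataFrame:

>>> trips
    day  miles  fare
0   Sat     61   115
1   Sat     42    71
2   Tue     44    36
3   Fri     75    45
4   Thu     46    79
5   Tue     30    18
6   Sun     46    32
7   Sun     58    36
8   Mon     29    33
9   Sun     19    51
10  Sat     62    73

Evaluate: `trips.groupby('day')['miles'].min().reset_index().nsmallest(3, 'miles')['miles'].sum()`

group by day, min of miles:
day
Fri    75
Mon    29
Sat    42
Sun    19
Thu    46
Tue    30
Name: miles, dtype: int64
reset_index():
   day  miles
0  Fri     75
1  Mon     29
2  Sat     42
3  Sun     19
4  Thu     46
5  Tue     30
take 3 rows with smallest miles:
   day  miles
3  Sun     19
1  Mon     29
5  Tue     30
Finally, sum of column 'miles' = 78.

78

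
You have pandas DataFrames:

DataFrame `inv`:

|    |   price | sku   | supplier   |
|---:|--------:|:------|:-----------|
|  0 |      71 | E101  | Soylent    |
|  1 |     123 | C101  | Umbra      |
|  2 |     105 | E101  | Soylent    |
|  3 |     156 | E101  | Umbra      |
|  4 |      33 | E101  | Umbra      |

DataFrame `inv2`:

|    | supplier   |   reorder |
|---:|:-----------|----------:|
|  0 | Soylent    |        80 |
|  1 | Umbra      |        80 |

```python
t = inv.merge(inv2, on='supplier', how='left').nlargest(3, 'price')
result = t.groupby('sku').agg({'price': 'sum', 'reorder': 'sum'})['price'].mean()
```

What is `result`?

merge on 'supplier' (how='left') → 5 rows:
   price   sku supplier  reorder
0     71  E101  Soylent       80
1    123  C101    Umbra       80
2    105  E101  Soylent       80
3    156  E101    Umbra       80
4     33  E101    Umbra       80
take 3 rows with largest price:
   price   sku supplier  reorder
3    156  E101    Umbra       80
1    123  C101    Umbra       80
2    105  E101  Soylent       80
group by sku: sum(price), sum(reorder):
      price  reorder
sku                 
C101    123       80
E101    261      160
mean of column 'price' → 192.0

192.0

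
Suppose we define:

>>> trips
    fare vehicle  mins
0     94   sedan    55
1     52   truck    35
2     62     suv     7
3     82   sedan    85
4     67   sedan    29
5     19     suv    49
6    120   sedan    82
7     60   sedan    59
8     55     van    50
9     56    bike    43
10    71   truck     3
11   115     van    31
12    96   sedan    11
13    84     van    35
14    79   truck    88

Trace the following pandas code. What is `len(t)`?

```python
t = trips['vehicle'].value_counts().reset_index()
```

5

value_counts of vehicle:
vehicle
sedan    6
truck    3
van      3
suv      2
bike     1
Name: count, dtype: int64
reset_index():
  vehicle  count
0   sedan      6
1   truck      3
2     van      3
3     suv      2
4    bike      1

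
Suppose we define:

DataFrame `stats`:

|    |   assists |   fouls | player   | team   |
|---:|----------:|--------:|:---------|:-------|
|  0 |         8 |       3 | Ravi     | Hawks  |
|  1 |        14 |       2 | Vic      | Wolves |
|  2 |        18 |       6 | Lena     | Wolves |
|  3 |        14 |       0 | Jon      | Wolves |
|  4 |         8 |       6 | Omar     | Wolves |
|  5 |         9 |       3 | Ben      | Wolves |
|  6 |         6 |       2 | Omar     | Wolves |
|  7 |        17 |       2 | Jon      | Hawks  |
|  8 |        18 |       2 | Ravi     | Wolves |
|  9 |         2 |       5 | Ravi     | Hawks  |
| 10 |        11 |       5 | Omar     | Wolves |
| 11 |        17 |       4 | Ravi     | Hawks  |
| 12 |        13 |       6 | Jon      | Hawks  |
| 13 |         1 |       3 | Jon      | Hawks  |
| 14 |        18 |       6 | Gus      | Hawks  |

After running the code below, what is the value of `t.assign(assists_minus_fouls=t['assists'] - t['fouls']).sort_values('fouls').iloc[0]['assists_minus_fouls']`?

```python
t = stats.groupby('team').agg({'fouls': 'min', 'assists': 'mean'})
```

12.25

group by team: min(fouls), mean(assists):
        fouls    assists
team                    
Hawks       2  10.857143
Wolves      0  12.250000
add column assists_minus_fouls = t['assists'] - t['fouls']:
        fouls    assists  assists_minus_fouls
team                                         
Hawks       2  10.857143             8.857143
Wolves      0  12.250000            12.250000
sort by fouls:
        fouls    assists  assists_minus_fouls
team                                         
Wolves      0  12.250000            12.250000
Hawks       2  10.857143             8.857143
So iloc[0]['assists_minus_fouls'] = 12.25.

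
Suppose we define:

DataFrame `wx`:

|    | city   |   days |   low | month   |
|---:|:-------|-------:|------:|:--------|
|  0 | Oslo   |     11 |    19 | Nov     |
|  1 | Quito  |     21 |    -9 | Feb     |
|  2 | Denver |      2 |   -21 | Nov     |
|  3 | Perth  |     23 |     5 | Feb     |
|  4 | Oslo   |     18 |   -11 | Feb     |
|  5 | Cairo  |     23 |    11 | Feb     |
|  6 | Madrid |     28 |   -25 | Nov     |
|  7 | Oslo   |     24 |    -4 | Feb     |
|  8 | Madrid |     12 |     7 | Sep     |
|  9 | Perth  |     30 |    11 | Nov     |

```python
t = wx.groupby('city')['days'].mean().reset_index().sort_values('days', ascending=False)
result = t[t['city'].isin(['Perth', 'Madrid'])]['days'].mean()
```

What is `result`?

23.25

group by city, mean of days:
city
Cairo     23.000000
Denver     2.000000
Madrid    20.000000
Oslo      17.666667
Perth     26.500000
Quito     21.000000
Name: days, dtype: float64
reset_index():
     city       days
0   Cairo  23.000000
1  Denver   2.000000
2  Madrid  20.000000
3    Oslo  17.666667
4   Perth  26.500000
5   Quito  21.000000
sort by days descending:
     city       days
4   Perth  26.500000
0   Cairo  23.000000
5   Quito  21.000000
2  Madrid  20.000000
3    Oslo  17.666667
1  Denver   2.000000
filter rows where city in ['Perth', 'Madrid']:
     city  days
4   Perth  26.5
2  Madrid  20.0
The mean of column 'days' is 23.25.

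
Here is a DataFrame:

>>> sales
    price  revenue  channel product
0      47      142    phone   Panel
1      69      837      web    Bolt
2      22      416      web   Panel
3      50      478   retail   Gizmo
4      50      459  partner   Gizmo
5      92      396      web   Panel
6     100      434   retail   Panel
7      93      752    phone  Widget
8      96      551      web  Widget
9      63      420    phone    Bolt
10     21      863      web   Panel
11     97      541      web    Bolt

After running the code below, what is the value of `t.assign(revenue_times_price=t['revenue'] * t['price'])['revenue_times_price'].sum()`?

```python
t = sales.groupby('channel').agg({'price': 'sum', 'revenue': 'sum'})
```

group by channel: sum(price), sum(revenue):
         price  revenue
channel                
partner     50      459
phone      203     1314
retail     150      912
web        397     3604
add column revenue_times_price = t['revenue'] * t['price']:
         price  revenue  revenue_times_price
channel                                     
partner     50      459                22950
phone      203     1314               266742
retail     150      912               136800
web        397     3604              1430788
Finally, sum of column 'revenue_times_price' = 1857280.

1857280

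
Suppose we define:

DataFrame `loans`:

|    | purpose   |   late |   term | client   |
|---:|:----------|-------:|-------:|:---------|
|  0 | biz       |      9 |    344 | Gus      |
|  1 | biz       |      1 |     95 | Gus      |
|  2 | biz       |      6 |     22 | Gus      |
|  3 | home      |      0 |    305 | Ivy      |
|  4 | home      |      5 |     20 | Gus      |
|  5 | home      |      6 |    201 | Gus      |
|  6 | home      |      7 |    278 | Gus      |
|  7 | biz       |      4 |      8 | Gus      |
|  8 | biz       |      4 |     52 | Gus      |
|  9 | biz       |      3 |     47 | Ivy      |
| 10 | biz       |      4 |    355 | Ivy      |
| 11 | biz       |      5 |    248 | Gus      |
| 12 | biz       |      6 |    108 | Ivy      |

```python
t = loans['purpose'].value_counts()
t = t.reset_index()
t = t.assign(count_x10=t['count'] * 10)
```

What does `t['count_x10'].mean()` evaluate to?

65.0

value_counts of purpose:
purpose
biz     9
home    4
Name: count, dtype: int64
reset_index():
  purpose  count
0     biz      9
1    home      4
add column count_x10 = t['count'] * 10:
  purpose  count  count_x10
0     biz      9         90
1    home      4         40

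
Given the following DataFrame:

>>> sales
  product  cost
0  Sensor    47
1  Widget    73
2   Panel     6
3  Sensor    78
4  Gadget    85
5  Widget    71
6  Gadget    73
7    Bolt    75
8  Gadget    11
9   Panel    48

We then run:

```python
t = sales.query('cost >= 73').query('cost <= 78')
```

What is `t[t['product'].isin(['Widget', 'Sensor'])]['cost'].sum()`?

151

filter rows where cost >= 73:
  product  cost
1  Widget    73
3  Sensor    78
4  Gadget    85
6  Gadget    73
7    Bolt    75
filter rows where cost <= 78:
  product  cost
1  Widget    73
3  Sensor    78
6  Gadget    73
7    Bolt    75
filter rows where product in ['Widget', 'Sensor']:
  product  cost
1  Widget    73
3  Sensor    78
Then the sum of column 'cost': 151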